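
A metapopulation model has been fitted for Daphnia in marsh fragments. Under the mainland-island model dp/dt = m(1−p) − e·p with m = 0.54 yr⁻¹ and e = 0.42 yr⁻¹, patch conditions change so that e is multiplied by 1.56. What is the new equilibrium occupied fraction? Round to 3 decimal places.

0.452

Before: p* = 0.54/(0.54+0.42) = 0.5625.
After: m = 0.54, e = 0.6552; p* = 0.54/1.1952 = 0.4518.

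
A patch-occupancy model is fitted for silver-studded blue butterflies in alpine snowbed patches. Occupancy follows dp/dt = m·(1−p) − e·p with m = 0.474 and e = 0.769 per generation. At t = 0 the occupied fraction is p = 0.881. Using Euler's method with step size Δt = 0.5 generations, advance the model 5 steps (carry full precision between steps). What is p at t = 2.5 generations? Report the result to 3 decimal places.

Update rule: p ← p + [m·(1−p) − e·p]·Δt with Δt = 0.5.
step 1: Δp = -0.31054, p = 0.57046
step 2: Δp = -0.11754, p = 0.45292
step 3: Δp = -0.04449, p = 0.40843
step 4: Δp = -0.01684, p = 0.39159
step 5: Δp = -0.00637, p = 0.38522

0.385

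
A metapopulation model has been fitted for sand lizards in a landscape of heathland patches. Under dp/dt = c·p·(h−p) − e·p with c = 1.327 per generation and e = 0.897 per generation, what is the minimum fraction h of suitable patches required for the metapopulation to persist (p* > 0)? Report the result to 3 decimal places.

p* = h − e/c is positive only when h > e/c.
h_min = e/c = 0.897/1.327 = 0.6760.

0.676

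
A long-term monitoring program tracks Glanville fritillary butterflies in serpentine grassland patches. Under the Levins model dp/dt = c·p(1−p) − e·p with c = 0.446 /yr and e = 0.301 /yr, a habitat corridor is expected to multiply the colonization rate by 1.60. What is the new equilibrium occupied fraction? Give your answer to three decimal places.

0.578

Before: p* = 1 − 0.301/0.446 = 0.3251.
After the change, c = 0.7136, e = 0.301, so p* = 1 − 0.301/0.7136 = 0.5782.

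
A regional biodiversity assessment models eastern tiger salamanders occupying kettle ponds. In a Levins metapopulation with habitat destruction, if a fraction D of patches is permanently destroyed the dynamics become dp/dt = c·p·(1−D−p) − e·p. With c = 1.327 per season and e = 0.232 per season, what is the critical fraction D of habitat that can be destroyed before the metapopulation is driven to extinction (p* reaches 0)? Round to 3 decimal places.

0.825

The nontrivial equilibrium is p* = (1−D) − e/c; extinction occurs when this hits zero.
So D_crit = 1 − e/c = 1 − 0.232/1.327 = 1 − 0.1748 = 0.8252.
Note this equals the original equilibrium occupancy — the Levins extinction-debt result.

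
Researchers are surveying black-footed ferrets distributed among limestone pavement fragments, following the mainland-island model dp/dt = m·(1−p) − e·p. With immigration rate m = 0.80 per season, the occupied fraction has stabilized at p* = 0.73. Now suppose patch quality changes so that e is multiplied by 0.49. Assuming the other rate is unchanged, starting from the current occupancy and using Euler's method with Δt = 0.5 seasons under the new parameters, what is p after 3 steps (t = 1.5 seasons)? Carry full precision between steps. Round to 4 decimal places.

Balance m(1−p*) = e·p* gives e = m(1−p*)/p* = 0.80×0.27000/0.73000 = 0.29589.
Starting from p₀ = 0.73000; update p ← p + (dp/dt)·Δt with the new parameters.
step 1: Δp = +0.05508, p = 0.78508
step 2: Δp = +0.02906, p = 0.81414
step 3: Δp = +0.01533, p = 0.82946

0.8295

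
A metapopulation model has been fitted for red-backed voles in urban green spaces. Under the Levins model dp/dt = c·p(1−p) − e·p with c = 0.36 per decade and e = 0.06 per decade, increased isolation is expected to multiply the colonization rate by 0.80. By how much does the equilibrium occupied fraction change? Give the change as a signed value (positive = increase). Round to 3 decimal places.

Before: p* = 1 − 0.06/0.36 = 0.8333.
After the change, c = 0.288, e = 0.06, so p* = 1 − 0.06/0.288 = 0.7917.
Δp* = 0.7917 − 0.8333 = -0.0417.

-0.042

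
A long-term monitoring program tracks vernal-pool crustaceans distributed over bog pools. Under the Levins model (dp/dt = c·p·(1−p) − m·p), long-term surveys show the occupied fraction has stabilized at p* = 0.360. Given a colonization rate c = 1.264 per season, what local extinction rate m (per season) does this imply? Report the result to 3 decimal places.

0.809

At equilibrium c(1−p*) = m.
m = 1.264 × (1 − 0.360) = 1.264 × 0.6400 = 0.8090.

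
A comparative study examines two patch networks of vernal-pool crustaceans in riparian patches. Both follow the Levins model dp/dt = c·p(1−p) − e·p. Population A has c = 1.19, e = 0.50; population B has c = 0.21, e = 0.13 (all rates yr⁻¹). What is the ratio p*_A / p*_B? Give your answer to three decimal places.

A: p*_A = 1 − 0.50/1.19 = 0.5798.
B: p*_B = 1 − 0.13/0.21 = 0.3810.
p*_A / p*_B = 0.5798/0.3810 = 1.5221.

1.522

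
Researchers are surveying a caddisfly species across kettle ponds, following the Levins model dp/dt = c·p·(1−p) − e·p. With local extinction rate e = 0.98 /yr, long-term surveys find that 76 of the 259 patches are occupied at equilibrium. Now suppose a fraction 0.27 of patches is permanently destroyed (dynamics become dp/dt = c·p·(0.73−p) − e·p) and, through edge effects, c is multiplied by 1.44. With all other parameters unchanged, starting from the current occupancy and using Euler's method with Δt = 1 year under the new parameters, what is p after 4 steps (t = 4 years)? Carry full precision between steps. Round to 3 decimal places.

0.242

Observed p* = 76/259 = 0.29344.
Balance c(1−p*) = e gives c = e/(1 − 0.29344) = 0.98/0.70656 = 1.38699.
Starting from p₀ = 0.29344; update p ← p + (dp/dt)·Δt with the new parameters.
step 1: Δp = -0.03171, p = 0.26173
step 2: Δp = -0.01171, p = 0.25002
step 3: Δp = -0.00534, p = 0.24468
step 4: Δp = -0.00262, p = 0.24207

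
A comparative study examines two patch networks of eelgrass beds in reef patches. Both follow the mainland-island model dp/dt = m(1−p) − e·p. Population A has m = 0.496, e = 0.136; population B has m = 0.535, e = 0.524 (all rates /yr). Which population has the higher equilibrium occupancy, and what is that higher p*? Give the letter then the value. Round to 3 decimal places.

A: p*_A = m/(m+e) = 0.496/0.6320 = 0.7848.
B: p*_B = 0.535/1.0590 = 0.5052.
A is higher at 0.7848.

A, 0.785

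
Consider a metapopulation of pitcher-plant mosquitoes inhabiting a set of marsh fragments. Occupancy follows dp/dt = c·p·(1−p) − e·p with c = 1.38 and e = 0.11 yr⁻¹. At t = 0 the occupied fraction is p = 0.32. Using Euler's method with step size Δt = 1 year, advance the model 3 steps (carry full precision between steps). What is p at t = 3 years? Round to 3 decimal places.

Update rule: p ← p + [c·p·(1−p) − e·p]·Δt with Δt = 1.
step 1: Δp = +0.26509, p = 0.58509
step 2: Δp = +0.27065, p = 0.85574
step 3: Δp = +0.07623, p = 0.93197

0.932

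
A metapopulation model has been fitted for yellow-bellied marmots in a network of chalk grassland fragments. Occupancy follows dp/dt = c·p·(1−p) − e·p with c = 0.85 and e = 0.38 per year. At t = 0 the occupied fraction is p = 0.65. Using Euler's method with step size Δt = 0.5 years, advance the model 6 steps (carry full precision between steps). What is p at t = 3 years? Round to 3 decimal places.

Update rule: p ← p + [c·p·(1−p) − e·p]·Δt with Δt = 0.5.
t = 0.5: p = 0.65000 + (-0.02681) = 0.62319
t = 1: p = 0.62319 + (-0.01861) = 0.60458
t = 1.5: p = 0.60458 + (-0.01327) = 0.59131
t = 2: p = 0.59131 + (-0.00964) = 0.58167
t = 2.5: p = 0.58167 + (-0.00710) = 0.57457
t = 3: p = 0.57457 + (-0.00528) = 0.56929

0.569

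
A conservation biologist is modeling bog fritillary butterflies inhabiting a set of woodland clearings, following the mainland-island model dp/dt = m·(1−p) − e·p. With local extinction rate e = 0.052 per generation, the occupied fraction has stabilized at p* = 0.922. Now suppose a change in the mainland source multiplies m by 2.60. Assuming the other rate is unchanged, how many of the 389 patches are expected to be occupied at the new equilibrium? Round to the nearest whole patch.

Balance m(1−p*) = e·p* gives m = e·p*/(1−p*) = 0.052×0.92200/0.07800 = 0.61467.
New p* = m/(m+e) = 1.59814/(1.59814+0.05200) = 0.96849.
Expected occupied = 389 × 0.96849 = 376.74 ≈ 377.

377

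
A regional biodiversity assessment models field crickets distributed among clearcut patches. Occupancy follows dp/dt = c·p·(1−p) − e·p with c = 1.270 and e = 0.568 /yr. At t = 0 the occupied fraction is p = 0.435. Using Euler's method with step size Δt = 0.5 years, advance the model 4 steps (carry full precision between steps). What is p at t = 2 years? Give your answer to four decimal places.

0.5250

Update rule: p ← p + [c·p·(1−p) − e·p]·Δt with Δt = 0.5.
  1  |  dp/dt·Δt = +0.032527  |  p_1 = 0.467527
  2  |  dp/dt·Δt = +0.025303  |  p_2 = 0.492830
  3  |  dp/dt·Δt = +0.018754  |  p_3 = 0.511584
  4  |  dp/dt·Δt = +0.013375  |  p_4 = 0.524959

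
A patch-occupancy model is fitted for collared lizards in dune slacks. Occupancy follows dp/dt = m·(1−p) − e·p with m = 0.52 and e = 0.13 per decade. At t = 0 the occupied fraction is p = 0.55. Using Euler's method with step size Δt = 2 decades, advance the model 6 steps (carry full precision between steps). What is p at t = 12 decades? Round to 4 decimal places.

Update rule: p ← p + [m·(1−p) − e·p]·Δt with Δt = 2.
p: 0.55000 → 0.87500  (Δp = +0.32500)
p: 0.87500 → 0.77750  (Δp = -0.09750)
p: 0.77750 → 0.80675  (Δp = +0.02925)
p: 0.80675 → 0.79797  (Δp = -0.00878)
p: 0.79797 → 0.80061  (Δp = +0.00263)
p: 0.80061 → 0.79982  (Δp = -0.00079)

0.7998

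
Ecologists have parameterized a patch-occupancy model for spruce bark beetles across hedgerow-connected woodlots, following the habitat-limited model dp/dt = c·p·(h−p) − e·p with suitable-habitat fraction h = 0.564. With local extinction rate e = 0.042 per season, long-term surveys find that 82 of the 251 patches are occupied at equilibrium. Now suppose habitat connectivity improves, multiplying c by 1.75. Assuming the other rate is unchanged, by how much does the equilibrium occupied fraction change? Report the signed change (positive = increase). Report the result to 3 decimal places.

0.102

Observed p* = 82/251 = 0.32669.
Balance c(h−p*) = e gives c = e/(0.564 − 0.32669) = 0.042/0.23731 = 0.17698.
New p* = 0.564 − e/c = 0.564 − 0.04200/0.30972 = 0.42839.
Δp* = 0.42839 − 0.32669 = +0.10170.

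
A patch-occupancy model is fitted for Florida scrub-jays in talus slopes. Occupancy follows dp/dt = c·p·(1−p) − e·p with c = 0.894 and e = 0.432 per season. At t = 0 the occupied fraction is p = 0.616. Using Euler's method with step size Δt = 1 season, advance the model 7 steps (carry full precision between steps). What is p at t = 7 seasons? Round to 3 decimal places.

0.518

Update rule: p ← p + [c·p·(1−p) − e·p]·Δt with Δt = 1.
  1  |  dp/dt·Δt = -0.054642  |  p_1 = 0.561358
  2  |  dp/dt·Δt = -0.022373  |  p_2 = 0.538986
  3  |  dp/dt·Δt = -0.010701  |  p_3 = 0.528285
  4  |  dp/dt·Δt = -0.005434  |  p_4 = 0.522851
  5  |  dp/dt·Δt = -0.002838  |  p_5 = 0.520012
  6  |  dp/dt·Δt = -0.001503  |  p_6 = 0.518509
  7  |  dp/dt·Δt = -0.000802  |  p_7 = 0.517707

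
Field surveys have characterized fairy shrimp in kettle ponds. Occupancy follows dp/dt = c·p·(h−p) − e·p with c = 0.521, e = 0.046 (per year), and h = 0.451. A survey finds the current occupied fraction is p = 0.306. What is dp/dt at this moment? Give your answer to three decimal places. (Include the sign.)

Colonization term: c·p·(h−p) = 0.521×0.306×0.1450 = 0.02312.
Extinction term: e·p = 0.01408.
dp/dt = 0.02312 − 0.01408 = 0.00904.

0.009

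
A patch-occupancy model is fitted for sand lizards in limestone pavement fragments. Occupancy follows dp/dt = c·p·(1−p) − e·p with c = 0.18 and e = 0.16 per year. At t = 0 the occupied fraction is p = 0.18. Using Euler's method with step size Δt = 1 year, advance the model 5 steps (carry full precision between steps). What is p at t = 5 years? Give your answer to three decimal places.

Update rule: p ← p + [c·p·(1−p) − e·p]·Δt with Δt = 1.
step 1: Δp = -0.00223, p = 0.17777
step 2: Δp = -0.00213, p = 0.17564
step 3: Δp = -0.00204, p = 0.17360
step 4: Δp = -0.00195, p = 0.17164
step 5: Δp = -0.00187, p = 0.16977

0.170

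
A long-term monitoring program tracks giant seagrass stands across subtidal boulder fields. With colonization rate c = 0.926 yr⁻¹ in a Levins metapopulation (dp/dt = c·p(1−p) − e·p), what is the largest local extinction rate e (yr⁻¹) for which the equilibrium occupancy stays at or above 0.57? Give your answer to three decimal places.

0.398

1 − e/c ≥ 0.57 ⇒ e ≤ c(1 − 0.57) = 0.926 × 0.4300.
e_max = 0.3982.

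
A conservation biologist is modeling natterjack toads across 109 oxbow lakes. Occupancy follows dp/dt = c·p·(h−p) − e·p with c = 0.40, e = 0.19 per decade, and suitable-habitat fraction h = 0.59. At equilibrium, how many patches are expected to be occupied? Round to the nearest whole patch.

13

p* = h − e/c = 0.59 − 0.4750 = 0.1150.
Expected occupied patches = N × p* = 109 × 0.1150 = 12.53 ≈ 13.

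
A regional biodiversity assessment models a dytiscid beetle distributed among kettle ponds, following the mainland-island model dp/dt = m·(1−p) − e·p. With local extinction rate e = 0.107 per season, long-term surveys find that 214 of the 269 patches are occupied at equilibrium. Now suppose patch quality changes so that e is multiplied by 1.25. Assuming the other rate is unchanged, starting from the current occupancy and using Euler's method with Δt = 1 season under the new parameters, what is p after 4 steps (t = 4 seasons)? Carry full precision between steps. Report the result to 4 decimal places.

Observed p* = 214/269 = 0.79554.
Balance m(1−p*) = e·p* gives m = e·p*/(1−p*) = 0.107×0.79554/0.20446 = 0.41633.
Starting from p₀ = 0.79554; update p ← p + (dp/dt)·Δt with the new parameters.
p: 0.79554 → 0.77426  (Δp = -0.02128)
p: 0.77426 → 0.76468  (Δp = -0.00957)
p: 0.76468 → 0.76038  (Δp = -0.00431)
p: 0.76038 → 0.75844  (Δp = -0.00194)

0.7584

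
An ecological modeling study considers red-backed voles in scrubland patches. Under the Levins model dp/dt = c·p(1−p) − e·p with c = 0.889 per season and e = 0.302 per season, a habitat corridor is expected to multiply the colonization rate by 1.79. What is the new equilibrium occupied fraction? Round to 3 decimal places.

Before: p* = 1 − 0.302/0.889 = 0.6603.
After the change, c = 1.59131, e = 0.302, so p* = 1 − 0.302/1.59131 = 0.8102.

0.810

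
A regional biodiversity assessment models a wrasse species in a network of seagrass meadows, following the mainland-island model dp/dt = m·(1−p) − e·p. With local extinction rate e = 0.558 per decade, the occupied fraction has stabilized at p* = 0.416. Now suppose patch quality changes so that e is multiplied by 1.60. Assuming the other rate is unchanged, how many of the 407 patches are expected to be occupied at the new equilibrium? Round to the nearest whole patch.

125

Balance m(1−p*) = e·p* gives m = e·p*/(1−p*) = 0.558×0.41600/0.58400 = 0.39748.
New p* = m/(m+e) = 0.39748/(0.39748+0.89280) = 0.30806.
Expected occupied = 407 × 0.30806 = 125.38 ≈ 125.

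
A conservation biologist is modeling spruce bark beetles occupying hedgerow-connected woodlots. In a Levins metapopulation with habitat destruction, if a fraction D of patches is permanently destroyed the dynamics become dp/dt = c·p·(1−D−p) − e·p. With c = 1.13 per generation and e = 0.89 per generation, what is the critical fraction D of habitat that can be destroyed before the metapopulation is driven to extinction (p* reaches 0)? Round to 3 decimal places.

The nontrivial equilibrium is p* = (1−D) − e/c; extinction occurs when this hits zero.
So D_crit = 1 − e/c = 1 − 0.89/1.13 = 1 − 0.7876 = 0.2124.
Note this equals the original equilibrium occupancy — the Levins extinction-debt result.

0.212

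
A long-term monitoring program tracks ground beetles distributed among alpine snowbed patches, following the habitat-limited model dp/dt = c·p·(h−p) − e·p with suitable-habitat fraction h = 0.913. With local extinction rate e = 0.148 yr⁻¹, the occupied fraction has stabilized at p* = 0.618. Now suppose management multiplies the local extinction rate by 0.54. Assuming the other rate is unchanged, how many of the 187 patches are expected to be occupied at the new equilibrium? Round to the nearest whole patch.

Balance c(h−p*) = e gives c = e/(0.913 − 0.61800) = 0.148/0.29500 = 0.50169.
New p* = 0.913 − e/c = 0.913 − 0.07992/0.50169 = 0.75370.
Expected occupied = 187 × 0.75370 = 140.94 ≈ 141.

141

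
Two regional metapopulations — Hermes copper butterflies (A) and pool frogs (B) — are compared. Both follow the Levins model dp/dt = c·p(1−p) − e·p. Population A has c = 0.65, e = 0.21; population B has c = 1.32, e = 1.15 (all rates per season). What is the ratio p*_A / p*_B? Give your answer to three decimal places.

5.256

A: p*_A = 1 − 0.21/0.65 = 0.6769.
B: p*_B = 1 − 1.15/1.32 = 0.1288.
p*_A / p*_B = 0.6769/0.1288 = 5.2561.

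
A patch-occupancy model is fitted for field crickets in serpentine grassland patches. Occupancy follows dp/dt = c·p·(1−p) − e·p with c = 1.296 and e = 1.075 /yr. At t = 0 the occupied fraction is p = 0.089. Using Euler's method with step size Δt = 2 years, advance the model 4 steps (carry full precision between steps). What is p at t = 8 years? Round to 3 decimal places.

Update rule: p ← p + [c·p·(1−p) − e·p]·Δt with Δt = 2.
t = 2: p = 0.08900 + (+0.01881) = 0.10781
t = 4: p = 0.10781 + (+0.01753) = 0.12533
t = 6: p = 0.12533 + (+0.01468) = 0.14001
t = 8: p = 0.14001 + (+0.01107) = 0.15109

0.151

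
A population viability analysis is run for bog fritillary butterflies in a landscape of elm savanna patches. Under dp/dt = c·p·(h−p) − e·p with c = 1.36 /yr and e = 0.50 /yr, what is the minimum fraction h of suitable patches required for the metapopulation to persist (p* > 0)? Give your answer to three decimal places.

p* = h − e/c is positive only when h > e/c.
h_min = e/c = 0.50/1.36 = 0.3676.

0.368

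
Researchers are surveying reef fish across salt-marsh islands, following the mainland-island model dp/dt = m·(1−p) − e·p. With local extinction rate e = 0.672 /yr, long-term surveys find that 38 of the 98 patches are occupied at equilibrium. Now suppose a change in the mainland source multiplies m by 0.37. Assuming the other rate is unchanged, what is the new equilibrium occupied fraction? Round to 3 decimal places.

Observed p* = 38/98 = 0.38776.
Balance m(1−p*) = e·p* gives m = e·p*/(1−p*) = 0.672×0.38776/0.61224 = 0.42561.
New p* = m/(m+e) = 0.15748/(0.15748+0.67200) = 0.18985.

0.190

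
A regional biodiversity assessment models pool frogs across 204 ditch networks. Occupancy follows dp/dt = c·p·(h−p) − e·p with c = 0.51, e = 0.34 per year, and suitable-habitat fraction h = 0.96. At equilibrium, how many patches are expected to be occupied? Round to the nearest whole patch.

60

p* = h − e/c = 0.96 − 0.6667 = 0.2933.
Expected occupied patches = N × p* = 204 × 0.2933 = 59.84 ≈ 60.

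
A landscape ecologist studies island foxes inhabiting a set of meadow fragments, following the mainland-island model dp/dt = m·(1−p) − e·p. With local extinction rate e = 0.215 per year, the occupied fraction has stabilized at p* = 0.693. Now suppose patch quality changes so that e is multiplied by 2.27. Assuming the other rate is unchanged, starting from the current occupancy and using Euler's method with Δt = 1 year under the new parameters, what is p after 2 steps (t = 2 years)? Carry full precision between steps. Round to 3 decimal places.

0.499

Balance m(1−p*) = e·p* gives m = e·p*/(1−p*) = 0.215×0.69300/0.30700 = 0.48533.
Starting from p₀ = 0.69300; update p ← p + (dp/dt)·Δt with the new parameters.
step 1: Δp = -0.18922, p = 0.50378
step 2: Δp = -0.00504, p = 0.49874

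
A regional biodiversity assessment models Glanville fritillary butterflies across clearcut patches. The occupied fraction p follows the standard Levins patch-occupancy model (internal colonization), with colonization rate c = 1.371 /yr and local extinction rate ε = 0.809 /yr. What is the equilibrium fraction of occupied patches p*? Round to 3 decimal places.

Setting dp/dt = 0 and dividing through by p* gives c·(1−p*) = ε.
So p* = 1 − ε/c = 1 − 0.809/1.371 = 1 − 0.5901 = 0.4099.

0.410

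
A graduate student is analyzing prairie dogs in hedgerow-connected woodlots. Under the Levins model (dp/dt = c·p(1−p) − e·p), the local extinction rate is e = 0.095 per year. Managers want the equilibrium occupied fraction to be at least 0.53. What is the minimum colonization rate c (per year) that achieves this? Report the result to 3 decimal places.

0.202

p* = 1 − e/c ≥ 0.53 requires e/c ≤ 0.4700, i.e. c ≥ e/0.4700.
c_min = 0.095/0.4700 = 0.2021.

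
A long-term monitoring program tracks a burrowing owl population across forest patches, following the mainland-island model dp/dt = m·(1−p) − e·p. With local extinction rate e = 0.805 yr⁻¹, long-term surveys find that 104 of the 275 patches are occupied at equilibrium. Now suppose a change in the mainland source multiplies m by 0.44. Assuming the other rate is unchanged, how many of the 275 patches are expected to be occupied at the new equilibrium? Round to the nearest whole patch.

Observed p* = 104/275 = 0.37818.
Balance m(1−p*) = e·p* gives m = e·p*/(1−p*) = 0.805×0.37818/0.62182 = 0.48959.
New p* = m/(m+e) = 0.21542/(0.21542+0.80500) = 0.21111.
Expected occupied = 275 × 0.21111 = 58.06 ≈ 58.

58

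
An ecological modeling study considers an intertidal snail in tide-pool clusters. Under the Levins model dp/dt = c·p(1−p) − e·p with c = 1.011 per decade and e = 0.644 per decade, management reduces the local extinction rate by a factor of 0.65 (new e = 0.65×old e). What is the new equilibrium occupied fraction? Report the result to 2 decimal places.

0.59

Before: p* = 1 − 0.644/1.011 = 0.3630.
After the change, c = 1.011, e = 0.4186, so p* = 1 − 0.4186/1.011 = 0.5860.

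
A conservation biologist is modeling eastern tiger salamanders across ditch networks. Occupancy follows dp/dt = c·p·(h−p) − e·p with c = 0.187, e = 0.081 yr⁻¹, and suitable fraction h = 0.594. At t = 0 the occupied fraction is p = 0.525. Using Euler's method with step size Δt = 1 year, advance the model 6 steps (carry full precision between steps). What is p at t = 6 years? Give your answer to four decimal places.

0.3752

Update rule: p ← p + [c·p·(h−p) − e·p]·Δt with Δt = 1.
p: 0.52500 → 0.48925  (Δp = -0.03575)
p: 0.48925 → 0.45920  (Δp = -0.03005)
p: 0.45920 → 0.43358  (Δp = -0.02562)
p: 0.43358 → 0.41147  (Δp = -0.02211)
p: 0.41147 → 0.39219  (Δp = -0.01928)
p: 0.39219 → 0.37522  (Δp = -0.01697)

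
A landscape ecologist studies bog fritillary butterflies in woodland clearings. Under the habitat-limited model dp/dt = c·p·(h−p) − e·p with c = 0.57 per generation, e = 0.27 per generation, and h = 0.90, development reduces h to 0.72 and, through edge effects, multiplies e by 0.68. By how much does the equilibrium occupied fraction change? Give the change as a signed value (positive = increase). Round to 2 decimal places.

-0.03

Before: p* = h − e/c = 0.90 − 0.27/0.57 = 0.90 − 0.4737 = 0.4263.
After: c = 0.57, e = 0.1836, h = 0.72; p* = 0.72 − 0.1836/0.57 = 0.3979.
Δp* = 0.3979 − 0.4263 = -0.0284.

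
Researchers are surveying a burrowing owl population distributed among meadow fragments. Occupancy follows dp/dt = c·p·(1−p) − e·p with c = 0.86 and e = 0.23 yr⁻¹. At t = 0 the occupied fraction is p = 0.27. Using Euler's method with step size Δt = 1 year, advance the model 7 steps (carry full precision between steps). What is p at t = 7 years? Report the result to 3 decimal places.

Update rule: p ← p + [c·p·(1−p) − e·p]·Δt with Δt = 1.
t = 1: p = 0.27000 + (+0.10741) = 0.37741
t = 2: p = 0.37741 + (+0.11527) = 0.49268
t = 3: p = 0.49268 + (+0.10164) = 0.59432
t = 4: p = 0.59432 + (+0.07066) = 0.66497
t = 5: p = 0.66497 + (+0.03865) = 0.70362
t = 6: p = 0.70362 + (+0.01751) = 0.72113
t = 7: p = 0.72113 + (+0.00709) = 0.72822

0.728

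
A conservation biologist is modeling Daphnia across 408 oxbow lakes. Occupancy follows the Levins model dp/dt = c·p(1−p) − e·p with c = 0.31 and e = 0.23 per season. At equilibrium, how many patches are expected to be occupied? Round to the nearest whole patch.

p* = 1 − e/c = 1 − 0.23/0.31 = 0.2581.
Expected occupied patches = N × p* = 408 × 0.2581 = 105.29 ≈ 105.

105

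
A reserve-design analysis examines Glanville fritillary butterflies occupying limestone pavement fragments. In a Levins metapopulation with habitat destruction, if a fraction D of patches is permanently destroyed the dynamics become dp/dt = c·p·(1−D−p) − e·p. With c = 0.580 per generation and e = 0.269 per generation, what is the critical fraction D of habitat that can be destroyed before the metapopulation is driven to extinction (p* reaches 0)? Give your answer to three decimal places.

The nontrivial equilibrium is p* = (1−D) − e/c; extinction occurs when this hits zero.
So D_crit = 1 − e/c = 1 − 0.269/0.580 = 1 − 0.4638 = 0.5362.
This equals the undisturbed p*, a classic result of Lande's extension.

0.536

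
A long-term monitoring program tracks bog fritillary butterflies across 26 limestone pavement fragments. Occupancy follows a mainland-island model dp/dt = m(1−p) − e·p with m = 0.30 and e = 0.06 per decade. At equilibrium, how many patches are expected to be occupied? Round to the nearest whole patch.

p* = m/(m+e) = 0.30/0.3600 = 0.8333.
Expected occupied patches = N × p* = 26 × 0.8333 = 21.67 ≈ 22.

22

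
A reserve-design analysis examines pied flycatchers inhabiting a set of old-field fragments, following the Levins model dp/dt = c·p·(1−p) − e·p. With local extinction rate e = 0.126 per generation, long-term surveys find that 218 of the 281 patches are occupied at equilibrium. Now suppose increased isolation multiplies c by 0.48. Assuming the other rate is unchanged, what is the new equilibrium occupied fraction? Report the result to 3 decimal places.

Observed p* = 218/281 = 0.77580.
Balance c(1−p*) = e gives c = e/(1 − 0.77580) = 0.126/0.22420 = 0.56200.
New p* = 1 − e/c = 1 − 0.12600/0.26976 = 0.53292.

0.533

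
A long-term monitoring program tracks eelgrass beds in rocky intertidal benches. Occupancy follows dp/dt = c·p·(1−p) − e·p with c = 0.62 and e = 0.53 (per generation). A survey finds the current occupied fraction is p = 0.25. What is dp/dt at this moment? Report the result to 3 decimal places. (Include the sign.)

-0.016

Colonization term: c·p·(1−p) = 0.62×0.25×0.7500 = 0.11625.
Extinction term: e·p = 0.13250.
dp/dt = 0.11625 − 0.13250 = -0.01625.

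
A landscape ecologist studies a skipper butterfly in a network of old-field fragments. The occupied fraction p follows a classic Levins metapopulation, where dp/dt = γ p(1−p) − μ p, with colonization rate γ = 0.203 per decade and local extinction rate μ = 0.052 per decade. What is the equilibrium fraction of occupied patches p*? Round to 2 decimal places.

0.74

Setting dp/dt = 0 and dividing through by p* gives γ·(1−p*) = μ.
So p* = 1 − μ/γ = 1 − 0.052/0.203 = 1 − 0.2562 = 0.7438.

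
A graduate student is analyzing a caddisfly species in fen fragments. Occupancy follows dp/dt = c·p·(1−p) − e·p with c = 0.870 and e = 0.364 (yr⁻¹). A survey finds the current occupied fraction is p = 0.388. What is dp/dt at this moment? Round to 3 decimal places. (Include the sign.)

0.065

Colonization term: c·p·(1−p) = 0.870×0.388×0.6120 = 0.20659.
Extinction term: e·p = 0.14123.
dp/dt = 0.20659 − 0.14123 = 0.06535.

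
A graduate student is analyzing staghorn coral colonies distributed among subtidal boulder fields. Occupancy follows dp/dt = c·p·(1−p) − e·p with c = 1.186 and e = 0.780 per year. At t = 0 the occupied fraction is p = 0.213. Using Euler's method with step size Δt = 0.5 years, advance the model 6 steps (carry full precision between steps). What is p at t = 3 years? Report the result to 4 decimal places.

Update rule: p ← p + [c·p·(1−p) − e·p]·Δt with Δt = 0.5.
p: 0.21300 → 0.22934  (Δp = +0.01634)
p: 0.22934 → 0.24470  (Δp = +0.01537)
p: 0.24470 → 0.25887  (Δp = +0.01417)
p: 0.25887 → 0.27168  (Δp = +0.01281)
p: 0.27168 → 0.28306  (Δp = +0.01138)
p: 0.28306 → 0.29301  (Δp = +0.00995)

0.2930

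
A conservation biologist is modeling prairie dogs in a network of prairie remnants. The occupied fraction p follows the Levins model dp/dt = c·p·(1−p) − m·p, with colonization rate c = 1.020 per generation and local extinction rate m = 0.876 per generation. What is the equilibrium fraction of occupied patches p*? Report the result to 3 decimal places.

Setting dp/dt = 0 and dividing through by p* gives c·(1−p*) = m.
So p* = 1 − m/c = 1 − 0.876/1.020 = 1 − 0.8588 = 0.1412.

0.141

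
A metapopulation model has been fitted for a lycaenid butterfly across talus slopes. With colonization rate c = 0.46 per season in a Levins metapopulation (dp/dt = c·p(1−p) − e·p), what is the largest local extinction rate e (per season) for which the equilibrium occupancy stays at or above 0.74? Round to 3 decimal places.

0.120

1 − e/c ≥ 0.74 ⇒ e ≤ c(1 − 0.74) = 0.46 × 0.2600.
e_max = 0.1196.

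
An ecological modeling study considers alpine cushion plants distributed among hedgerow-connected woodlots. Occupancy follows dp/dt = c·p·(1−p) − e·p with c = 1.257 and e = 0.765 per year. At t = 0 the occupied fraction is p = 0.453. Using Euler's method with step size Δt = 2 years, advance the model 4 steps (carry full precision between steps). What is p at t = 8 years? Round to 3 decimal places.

Update rule: p ← p + [c·p·(1−p) − e·p]·Δt with Δt = 2.
step 1: Δp = -0.07014, p = 0.38286
step 2: Δp = +0.00823, p = 0.39109
step 3: Δp = +0.00032, p = 0.39140
step 4: Δp = +0.00001, p = 0.39141

0.391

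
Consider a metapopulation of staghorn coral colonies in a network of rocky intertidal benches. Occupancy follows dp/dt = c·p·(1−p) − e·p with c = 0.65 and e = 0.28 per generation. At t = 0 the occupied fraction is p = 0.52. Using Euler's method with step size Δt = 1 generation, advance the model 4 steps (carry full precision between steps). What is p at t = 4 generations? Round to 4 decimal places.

0.5605

Update rule: p ← p + [c·p·(1−p) − e·p]·Δt with Δt = 1.
t = 1: p = 0.52000 + (+0.01664) = 0.53664
t = 2: p = 0.53664 + (+0.01137) = 0.54801
t = 3: p = 0.54801 + (+0.00756) = 0.55557
t = 4: p = 0.55557 + (+0.00493) = 0.56050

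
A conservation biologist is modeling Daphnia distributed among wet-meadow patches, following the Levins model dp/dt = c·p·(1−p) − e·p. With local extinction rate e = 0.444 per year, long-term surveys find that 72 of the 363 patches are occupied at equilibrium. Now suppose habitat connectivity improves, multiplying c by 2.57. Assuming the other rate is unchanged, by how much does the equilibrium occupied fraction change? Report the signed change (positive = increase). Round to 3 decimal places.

Observed p* = 72/363 = 0.19835.
Balance c(1−p*) = e gives c = e/(1 − 0.19835) = 0.444/0.80165 = 0.55386.
New p* = 1 − e/c = 1 − 0.44400/1.42342 = 0.68808.
Δp* = 0.68808 − 0.19835 = +0.48973.

0.490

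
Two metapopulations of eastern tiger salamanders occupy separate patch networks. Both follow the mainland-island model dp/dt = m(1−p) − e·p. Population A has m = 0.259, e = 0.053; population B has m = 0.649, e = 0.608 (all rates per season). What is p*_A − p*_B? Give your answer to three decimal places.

A: p*_A = m/(m+e) = 0.259/0.3120 = 0.8301.
B: p*_B = 0.649/1.2570 = 0.5163.
p*_A − p*_B = 0.8301 − 0.5163 = 0.3138.

0.314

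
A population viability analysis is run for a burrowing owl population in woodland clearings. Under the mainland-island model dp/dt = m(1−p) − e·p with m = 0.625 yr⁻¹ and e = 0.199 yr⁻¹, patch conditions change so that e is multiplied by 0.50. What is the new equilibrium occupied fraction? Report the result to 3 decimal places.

Before: p* = 0.625/(0.625+0.199) = 0.7585.
After: m = 0.625, e = 0.0995; p* = 0.625/0.7245 = 0.8627.

0.863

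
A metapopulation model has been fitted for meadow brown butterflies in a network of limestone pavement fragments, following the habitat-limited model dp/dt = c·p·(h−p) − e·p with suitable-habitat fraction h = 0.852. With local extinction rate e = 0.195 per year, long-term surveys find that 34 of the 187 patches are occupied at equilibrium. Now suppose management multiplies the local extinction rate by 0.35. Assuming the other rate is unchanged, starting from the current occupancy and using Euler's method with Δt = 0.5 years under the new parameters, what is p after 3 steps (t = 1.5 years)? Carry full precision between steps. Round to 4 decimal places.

0.2176

Observed p* = 34/187 = 0.18182.
Balance c(h−p*) = e gives c = e/(0.852 − 0.18182) = 0.195/0.67018 = 0.29097.
Starting from p₀ = 0.18182; update p ← p + (dp/dt)·Δt with the new parameters.
t = 0.5: p = 0.18182 + (+0.01152) = 0.19334
t = 1: p = 0.19334 + (+0.01193) = 0.20527
t = 1.5: p = 0.20527 + (+0.01231) = 0.21758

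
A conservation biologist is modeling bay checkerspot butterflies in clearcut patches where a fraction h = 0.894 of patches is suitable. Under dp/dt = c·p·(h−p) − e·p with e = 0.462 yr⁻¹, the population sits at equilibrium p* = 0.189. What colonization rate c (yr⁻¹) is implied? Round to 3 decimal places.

At equilibrium c(h−p*) = e, so c = e/(h−p*).
c = 0.462/(0.894 − 0.189) = 0.462/0.7050 = 0.6553.

0.655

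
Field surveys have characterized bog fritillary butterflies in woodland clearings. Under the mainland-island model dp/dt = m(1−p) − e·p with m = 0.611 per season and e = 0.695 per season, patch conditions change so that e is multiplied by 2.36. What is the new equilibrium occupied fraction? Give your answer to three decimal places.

0.271

Before: p* = 0.611/(0.611+0.695) = 0.4678.
After: m = 0.611, e = 1.6402; p* = 0.611/2.2512 = 0.2714.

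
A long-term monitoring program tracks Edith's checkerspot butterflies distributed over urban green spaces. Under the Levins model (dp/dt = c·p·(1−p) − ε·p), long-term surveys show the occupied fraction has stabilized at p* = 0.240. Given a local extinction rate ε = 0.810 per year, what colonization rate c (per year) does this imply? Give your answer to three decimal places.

1.066

At equilibrium c(1−p*) = ε, so c = ε/(1−p*).
c = 0.810/(1 − 0.240) = 0.810/0.7600 = 1.0658.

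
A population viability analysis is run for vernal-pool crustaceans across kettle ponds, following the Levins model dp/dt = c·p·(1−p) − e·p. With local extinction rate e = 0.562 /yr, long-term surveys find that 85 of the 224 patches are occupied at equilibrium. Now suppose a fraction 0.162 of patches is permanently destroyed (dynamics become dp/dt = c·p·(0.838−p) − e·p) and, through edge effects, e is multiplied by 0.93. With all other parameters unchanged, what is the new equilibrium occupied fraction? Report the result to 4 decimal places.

0.2609

Observed p* = 85/224 = 0.37946.
Balance c(1−p*) = e gives c = e/(1 − 0.37946) = 0.562/0.62054 = 0.90566.
New p* = 0.838 − e/c = 0.838 − 0.52266/0.90566 = 0.26090.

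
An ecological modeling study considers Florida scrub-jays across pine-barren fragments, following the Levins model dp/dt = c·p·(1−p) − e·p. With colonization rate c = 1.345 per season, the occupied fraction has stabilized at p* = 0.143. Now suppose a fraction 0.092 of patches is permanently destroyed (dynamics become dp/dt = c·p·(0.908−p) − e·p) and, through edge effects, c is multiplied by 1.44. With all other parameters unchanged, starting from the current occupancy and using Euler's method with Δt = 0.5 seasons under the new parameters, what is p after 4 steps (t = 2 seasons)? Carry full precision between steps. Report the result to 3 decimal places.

Balance c(1−p*) = e gives e = 1.345×(1 − 0.14300) = 1.15267.
Starting from p₀ = 0.14300; update p ← p + (dp/dt)·Δt with the new parameters.
step 1: Δp = +0.02352, p = 0.16652
step 2: Δp = +0.02360, p = 0.19012
step 3: Δp = +0.02260, p = 0.21272
step 4: Δp = +0.02063, p = 0.23335

0.233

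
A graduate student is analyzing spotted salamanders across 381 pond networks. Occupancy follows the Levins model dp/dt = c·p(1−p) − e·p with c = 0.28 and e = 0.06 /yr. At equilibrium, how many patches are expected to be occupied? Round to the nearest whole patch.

p* = 1 − e/c = 1 − 0.06/0.28 = 0.7857.
Expected occupied patches = N × p* = 381 × 0.7857 = 299.36 ≈ 299.

299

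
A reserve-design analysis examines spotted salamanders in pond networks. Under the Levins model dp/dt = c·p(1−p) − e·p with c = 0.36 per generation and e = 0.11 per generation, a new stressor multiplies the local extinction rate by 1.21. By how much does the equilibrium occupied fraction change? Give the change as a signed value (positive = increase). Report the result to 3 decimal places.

-0.064

Before: p* = 1 − 0.11/0.36 = 0.6944.
After the change, c = 0.36, e = 0.1331, so p* = 1 − 0.1331/0.36 = 0.6303.
Δp* = 0.6303 − 0.6944 = -0.0642.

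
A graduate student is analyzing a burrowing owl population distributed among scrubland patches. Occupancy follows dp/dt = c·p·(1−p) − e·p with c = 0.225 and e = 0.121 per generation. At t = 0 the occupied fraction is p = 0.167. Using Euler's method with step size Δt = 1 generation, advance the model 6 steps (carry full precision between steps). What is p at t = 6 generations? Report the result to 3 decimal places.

0.237

Update rule: p ← p + [c·p·(1−p) − e·p]·Δt with Δt = 1.
t = 1: p = 0.16700 + (+0.01109) = 0.17809
t = 2: p = 0.17809 + (+0.01139) = 0.18948
t = 3: p = 0.18948 + (+0.01163) = 0.20111
t = 4: p = 0.20111 + (+0.01182) = 0.21292
t = 5: p = 0.21292 + (+0.01194) = 0.22486
t = 6: p = 0.22486 + (+0.01201) = 0.23687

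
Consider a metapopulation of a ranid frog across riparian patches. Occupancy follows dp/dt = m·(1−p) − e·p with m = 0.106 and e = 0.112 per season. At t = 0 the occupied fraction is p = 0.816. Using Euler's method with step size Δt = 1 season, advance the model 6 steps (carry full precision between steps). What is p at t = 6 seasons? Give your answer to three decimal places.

0.562

Update rule: p ← p + [m·(1−p) − e·p]·Δt with Δt = 1.
  1  |  dp/dt·Δt = -0.071888  |  p_1 = 0.744112
  2  |  dp/dt·Δt = -0.056216  |  p_2 = 0.687896
  3  |  dp/dt·Δt = -0.043961  |  p_3 = 0.643934
  4  |  dp/dt·Δt = -0.034378  |  p_4 = 0.609557
  5  |  dp/dt·Δt = -0.026883  |  p_5 = 0.582673
  6  |  dp/dt·Δt = -0.021023  |  p_6 = 0.561651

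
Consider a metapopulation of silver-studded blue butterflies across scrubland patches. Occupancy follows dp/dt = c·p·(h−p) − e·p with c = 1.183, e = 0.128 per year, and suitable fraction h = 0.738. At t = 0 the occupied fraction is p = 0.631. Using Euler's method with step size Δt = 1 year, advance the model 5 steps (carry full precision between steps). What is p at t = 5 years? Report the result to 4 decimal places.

Update rule: p ← p + [c·p·(h−p) − e·p]·Δt with Δt = 1.
step 1: Δp = -0.00090, p = 0.63010
step 2: Δp = -0.00023, p = 0.62988
step 3: Δp = -0.00006, p = 0.62982
step 4: Δp = -0.00001, p = 0.62981
step 5: Δp = -0.00000, p = 0.62980

0.6298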